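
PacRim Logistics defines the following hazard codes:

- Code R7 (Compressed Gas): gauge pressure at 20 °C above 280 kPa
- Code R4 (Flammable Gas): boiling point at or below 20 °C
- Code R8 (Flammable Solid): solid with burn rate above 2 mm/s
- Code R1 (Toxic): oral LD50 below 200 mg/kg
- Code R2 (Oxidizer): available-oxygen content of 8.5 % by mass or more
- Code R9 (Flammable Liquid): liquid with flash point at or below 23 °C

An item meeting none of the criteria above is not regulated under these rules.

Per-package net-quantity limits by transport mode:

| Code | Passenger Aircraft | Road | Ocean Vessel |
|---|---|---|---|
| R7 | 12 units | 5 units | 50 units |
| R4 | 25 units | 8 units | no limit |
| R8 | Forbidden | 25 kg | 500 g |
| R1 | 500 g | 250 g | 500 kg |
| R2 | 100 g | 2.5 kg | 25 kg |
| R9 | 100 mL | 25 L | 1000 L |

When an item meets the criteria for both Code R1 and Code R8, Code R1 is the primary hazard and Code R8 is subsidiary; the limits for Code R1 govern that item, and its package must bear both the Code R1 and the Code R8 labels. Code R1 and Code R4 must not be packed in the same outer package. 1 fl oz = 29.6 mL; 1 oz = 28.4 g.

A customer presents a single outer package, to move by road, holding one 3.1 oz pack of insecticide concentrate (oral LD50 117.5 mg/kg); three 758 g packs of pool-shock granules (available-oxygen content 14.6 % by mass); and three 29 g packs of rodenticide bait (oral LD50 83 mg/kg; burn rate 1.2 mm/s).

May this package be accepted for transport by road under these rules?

With oral LD50 117.5 mg/kg (< 200 mg/kg), the insecticide concentrate falls in Code R1.
The pool-shock granules have available-oxygen content 14.6 % by mass, which is ≥ 8.5 % by mass, so they are Code R2 (Oxidizer).
With oral LD50 83 mg/kg (< 200 mg/kg), the rodenticide bait falls in Code R1.
Code R1 net quantity: (one 3.1 oz pack = 88.04 g) + (three 29 g packs = 87 g) = 175.04 g.
175.04 g ≤ 250 g (road limit, Code R1) — within limit.
Code R2 quantity: three 758 g packs = 2.274 kg.
2.274 kg is within the road limit of 2.5 kg for Code R2.
The segregation rule (Code R1 with Code R4) does not apply to Code R1 with Code R2.
Every hazard code is within its road limit and no segregation rule is violated.

Yes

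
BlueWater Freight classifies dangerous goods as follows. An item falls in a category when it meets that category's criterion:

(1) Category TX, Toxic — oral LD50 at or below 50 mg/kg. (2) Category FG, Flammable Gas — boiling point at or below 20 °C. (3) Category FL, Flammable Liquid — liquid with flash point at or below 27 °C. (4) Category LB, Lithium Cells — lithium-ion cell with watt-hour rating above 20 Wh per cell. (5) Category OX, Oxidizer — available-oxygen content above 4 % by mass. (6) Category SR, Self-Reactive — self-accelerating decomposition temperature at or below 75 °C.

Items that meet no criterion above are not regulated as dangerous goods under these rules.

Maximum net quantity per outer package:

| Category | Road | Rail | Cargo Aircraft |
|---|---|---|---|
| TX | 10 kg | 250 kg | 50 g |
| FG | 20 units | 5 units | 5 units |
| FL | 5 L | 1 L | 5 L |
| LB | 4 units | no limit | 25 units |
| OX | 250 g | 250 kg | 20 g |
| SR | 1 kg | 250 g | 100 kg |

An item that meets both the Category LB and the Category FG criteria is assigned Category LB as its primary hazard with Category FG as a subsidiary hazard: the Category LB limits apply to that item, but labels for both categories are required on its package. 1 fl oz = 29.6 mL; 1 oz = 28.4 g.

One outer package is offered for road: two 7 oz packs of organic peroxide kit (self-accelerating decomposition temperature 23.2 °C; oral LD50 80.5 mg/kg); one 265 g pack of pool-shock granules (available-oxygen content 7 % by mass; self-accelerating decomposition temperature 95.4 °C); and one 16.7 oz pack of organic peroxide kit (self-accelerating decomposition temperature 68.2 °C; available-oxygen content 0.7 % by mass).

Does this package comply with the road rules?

Self-accelerating decomposition temperature 23.2 °C meets the Category SR criterion (Self-Reactive), so the organic peroxide kit is Category SR.
Available-oxygen content 7 % by mass meets the Category OX criterion (Oxidizer), so the pool-shock granules are Category OX.
The organic peroxide kit has self-accelerating decomposition temperature 68.2 °C, which is ≤ 75 °C, so it is Category SR (Self-Reactive).
Total Category SR: (two 7 oz packs = 397.6 g) + (one 16.7 oz pack = 474.28 g) = 871.88 g.
871.88 g ≤ 1 kg (road limit, Category SR) — within limit.
Category OX quantity: 265 g.
265 g > 250 g (road limit, Category OX) — over the limit.

No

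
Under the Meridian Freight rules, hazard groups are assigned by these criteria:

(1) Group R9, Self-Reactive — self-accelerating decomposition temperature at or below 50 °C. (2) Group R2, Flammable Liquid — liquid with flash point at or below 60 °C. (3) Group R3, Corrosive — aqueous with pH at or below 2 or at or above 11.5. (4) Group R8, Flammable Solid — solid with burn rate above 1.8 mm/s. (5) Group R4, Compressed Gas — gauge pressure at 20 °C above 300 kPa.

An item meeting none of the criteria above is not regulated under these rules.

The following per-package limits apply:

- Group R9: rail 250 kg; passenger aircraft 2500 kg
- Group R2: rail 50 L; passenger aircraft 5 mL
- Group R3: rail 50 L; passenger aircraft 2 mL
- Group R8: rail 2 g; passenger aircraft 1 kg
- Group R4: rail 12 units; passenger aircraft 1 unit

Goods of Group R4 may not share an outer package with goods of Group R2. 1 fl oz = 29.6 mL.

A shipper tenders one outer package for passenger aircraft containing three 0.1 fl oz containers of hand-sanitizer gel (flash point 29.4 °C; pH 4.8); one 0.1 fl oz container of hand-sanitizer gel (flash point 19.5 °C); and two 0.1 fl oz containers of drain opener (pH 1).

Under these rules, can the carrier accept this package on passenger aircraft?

No

With flash point 29.4 °C (≤ 60 °C), the hand-sanitizer gel falls in Group R2.
Flash point 19.5 °C meets the Group R2 criterion (Flammable Liquid), so the hand-sanitizer gel is Group R2.
The drain opener has pH 1, which is ≤ 2, so it is Group R3 (Corrosive).
Group R2 net quantity: (three 0.1 fl oz containers = 8.88 mL) + (one 0.1 fl oz container = 2.96 mL) = 11.84 mL.
11.84 mL exceeds the passenger aircraft limit of 5 mL for Group R2.
Group R3 quantity: two 0.1 fl oz containers = 5.92 mL.
5.92 mL > 2 mL (passenger aircraft limit, Group R3) — over the limit.
The segregation rule (Group R4 with Group R2) does not apply to Group R2 with Group R3.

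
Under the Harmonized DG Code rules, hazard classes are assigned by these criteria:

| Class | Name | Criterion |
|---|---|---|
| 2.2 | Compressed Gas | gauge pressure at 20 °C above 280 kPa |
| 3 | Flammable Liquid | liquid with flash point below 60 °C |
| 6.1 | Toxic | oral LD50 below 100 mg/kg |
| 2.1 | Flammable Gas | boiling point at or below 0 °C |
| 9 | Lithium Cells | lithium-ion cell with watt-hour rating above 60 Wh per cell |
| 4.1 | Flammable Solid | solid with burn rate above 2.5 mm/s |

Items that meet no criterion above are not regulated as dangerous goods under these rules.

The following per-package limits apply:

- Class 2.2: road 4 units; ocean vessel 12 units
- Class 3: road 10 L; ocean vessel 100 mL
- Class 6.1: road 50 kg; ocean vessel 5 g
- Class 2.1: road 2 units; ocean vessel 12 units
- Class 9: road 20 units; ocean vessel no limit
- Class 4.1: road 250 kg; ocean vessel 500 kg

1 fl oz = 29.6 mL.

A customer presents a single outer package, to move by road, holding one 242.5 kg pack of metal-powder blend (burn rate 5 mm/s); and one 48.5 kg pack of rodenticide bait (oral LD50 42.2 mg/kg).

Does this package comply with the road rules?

Metal-powder blend: burn rate 5 mm/s > 2.5 mm/s → Class 4.1 (Flammable Solid).
The rodenticide bait has oral LD50 42.2 mg/kg, which is < 100 mg/kg, so it is Class 6.1 (Toxic).
Class 6.1 quantity: 48.5 kg.
That is within the Class 6.1 road limit of 50 kg.
Class 4.1 quantity: 242.5 kg.
That is within the Class 4.1 road limit of 250 kg.
Every hazard class is within its road limit and no segregation rule is violated.

Yes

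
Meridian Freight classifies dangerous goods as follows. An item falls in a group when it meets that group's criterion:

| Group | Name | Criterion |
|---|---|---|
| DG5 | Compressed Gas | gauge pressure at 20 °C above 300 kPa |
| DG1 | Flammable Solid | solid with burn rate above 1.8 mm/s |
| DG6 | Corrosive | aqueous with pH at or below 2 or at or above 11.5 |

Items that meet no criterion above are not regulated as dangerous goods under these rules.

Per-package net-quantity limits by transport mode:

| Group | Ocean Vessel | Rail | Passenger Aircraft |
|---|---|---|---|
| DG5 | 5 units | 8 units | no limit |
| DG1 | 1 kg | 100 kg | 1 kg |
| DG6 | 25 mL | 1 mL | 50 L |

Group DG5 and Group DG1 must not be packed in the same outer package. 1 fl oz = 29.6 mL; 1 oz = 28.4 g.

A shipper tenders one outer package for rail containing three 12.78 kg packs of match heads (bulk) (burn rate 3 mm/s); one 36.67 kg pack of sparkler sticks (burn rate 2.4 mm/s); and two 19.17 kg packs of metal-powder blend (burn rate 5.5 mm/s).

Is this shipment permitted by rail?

The match heads (bulk) have burn rate 3 mm/s, which is > 1.8 mm/s, so they are Group DG1 (Flammable Solid).
With burn rate 2.4 mm/s (> 1.8 mm/s), the sparkler sticks fall in Group DG1.
Burn rate 5.5 mm/s meets the Group DG1 criterion (Flammable Solid), so the metal-powder blend is Group DG1.
Total Group DG1: (three 12.78 kg packs = 38.34 kg) + 36.67 kg + (two 19.17 kg packs = 38.34 kg) = 113.35 kg.
113.35 kg > 100 kg (rail limit, Group DG1) — over the limit.

No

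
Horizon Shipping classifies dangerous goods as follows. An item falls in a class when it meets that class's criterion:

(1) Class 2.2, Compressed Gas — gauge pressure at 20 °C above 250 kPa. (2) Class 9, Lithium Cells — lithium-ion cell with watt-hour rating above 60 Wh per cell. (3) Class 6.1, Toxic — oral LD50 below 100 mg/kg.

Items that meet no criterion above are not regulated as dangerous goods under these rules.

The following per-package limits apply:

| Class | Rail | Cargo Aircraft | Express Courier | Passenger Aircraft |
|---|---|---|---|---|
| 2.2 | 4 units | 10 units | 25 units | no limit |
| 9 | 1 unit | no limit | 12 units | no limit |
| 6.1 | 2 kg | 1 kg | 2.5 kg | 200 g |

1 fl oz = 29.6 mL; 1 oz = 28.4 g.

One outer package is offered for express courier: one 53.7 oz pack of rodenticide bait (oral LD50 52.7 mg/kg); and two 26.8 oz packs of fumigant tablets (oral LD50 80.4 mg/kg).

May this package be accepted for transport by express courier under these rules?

No

Oral LD50 52.7 mg/kg meets the Class 6.1 criterion (Toxic), so the rodenticide bait is Class 6.1.
The fumigant tablets have oral LD50 80.4 mg/kg, which is < 100 mg/kg, so they are Class 6.1 (Toxic).
Class 6.1 net quantity: (one 53.7 oz pack = 1525.08 g) + (two 26.8 oz packs = 1522.24 g) = 3047.32 g.
That exceeds the Class 6.1 express courier limit of 2.5 kg.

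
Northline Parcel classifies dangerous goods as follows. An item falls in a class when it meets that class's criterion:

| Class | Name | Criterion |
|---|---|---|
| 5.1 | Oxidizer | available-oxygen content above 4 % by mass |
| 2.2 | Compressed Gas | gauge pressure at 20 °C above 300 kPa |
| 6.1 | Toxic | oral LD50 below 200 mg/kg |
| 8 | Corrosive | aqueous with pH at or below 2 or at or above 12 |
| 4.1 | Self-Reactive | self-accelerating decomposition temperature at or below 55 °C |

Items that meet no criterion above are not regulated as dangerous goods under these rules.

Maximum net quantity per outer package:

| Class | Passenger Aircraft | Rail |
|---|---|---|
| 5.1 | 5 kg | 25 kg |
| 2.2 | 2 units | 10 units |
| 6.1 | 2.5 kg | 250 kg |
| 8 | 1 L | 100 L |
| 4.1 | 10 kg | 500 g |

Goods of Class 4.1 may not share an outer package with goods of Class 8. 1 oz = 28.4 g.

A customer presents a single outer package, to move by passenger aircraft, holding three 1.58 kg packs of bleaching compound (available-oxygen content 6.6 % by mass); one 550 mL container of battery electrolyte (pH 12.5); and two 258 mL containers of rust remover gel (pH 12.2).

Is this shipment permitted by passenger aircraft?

No

The bleaching compound has available-oxygen content 6.6 % by mass, which is > 4 % by mass, so it is Class 5.1 (Oxidizer).
The battery electrolyte has pH 12.5, which is ≥ 12, so it is Class 8 (Corrosive).
The rust remover gel has pH 12.2, which is ≥ 12, so it is Class 8 (Corrosive).
Class 5.1 quantity: three 1.58 kg packs = 4.74 kg.
That is within the Class 5.1 passenger aircraft limit of 5 kg.
Class 8 net quantity: 550 mL + (two 258 mL containers = 516 mL) = 1.066 L.
1.066 L exceeds the passenger aircraft limit of 1 L for Class 8.
The segregation rule (Class 4.1 with Class 8) does not apply to Class 5.1 with Class 8.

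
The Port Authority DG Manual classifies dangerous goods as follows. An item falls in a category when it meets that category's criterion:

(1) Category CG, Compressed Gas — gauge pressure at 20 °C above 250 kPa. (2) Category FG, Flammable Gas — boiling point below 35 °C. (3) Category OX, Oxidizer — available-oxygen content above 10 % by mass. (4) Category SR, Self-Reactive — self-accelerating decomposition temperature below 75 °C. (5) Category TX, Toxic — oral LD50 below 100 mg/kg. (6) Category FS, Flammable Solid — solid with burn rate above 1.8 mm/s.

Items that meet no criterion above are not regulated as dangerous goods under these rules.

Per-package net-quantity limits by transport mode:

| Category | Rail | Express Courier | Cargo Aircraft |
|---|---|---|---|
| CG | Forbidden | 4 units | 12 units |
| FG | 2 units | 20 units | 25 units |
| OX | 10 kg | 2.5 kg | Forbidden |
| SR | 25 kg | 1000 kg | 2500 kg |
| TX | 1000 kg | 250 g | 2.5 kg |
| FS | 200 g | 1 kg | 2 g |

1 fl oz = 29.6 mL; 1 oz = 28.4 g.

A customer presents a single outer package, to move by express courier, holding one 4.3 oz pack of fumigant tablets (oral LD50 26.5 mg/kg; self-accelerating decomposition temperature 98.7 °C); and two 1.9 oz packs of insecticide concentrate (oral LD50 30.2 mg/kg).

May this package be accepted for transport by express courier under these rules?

Fumigant tablets: oral LD50 26.5 mg/kg < 100 mg/kg → Category TX (Toxic).
Insecticide concentrate: oral LD50 30.2 mg/kg < 100 mg/kg → Category TX (Toxic).
Category TX net quantity: (one 4.3 oz pack = 122.12 g) + (two 1.9 oz packs = 107.92 g) = 230.04 g.
That is within the Category TX express courier limit of 250 g.

Yes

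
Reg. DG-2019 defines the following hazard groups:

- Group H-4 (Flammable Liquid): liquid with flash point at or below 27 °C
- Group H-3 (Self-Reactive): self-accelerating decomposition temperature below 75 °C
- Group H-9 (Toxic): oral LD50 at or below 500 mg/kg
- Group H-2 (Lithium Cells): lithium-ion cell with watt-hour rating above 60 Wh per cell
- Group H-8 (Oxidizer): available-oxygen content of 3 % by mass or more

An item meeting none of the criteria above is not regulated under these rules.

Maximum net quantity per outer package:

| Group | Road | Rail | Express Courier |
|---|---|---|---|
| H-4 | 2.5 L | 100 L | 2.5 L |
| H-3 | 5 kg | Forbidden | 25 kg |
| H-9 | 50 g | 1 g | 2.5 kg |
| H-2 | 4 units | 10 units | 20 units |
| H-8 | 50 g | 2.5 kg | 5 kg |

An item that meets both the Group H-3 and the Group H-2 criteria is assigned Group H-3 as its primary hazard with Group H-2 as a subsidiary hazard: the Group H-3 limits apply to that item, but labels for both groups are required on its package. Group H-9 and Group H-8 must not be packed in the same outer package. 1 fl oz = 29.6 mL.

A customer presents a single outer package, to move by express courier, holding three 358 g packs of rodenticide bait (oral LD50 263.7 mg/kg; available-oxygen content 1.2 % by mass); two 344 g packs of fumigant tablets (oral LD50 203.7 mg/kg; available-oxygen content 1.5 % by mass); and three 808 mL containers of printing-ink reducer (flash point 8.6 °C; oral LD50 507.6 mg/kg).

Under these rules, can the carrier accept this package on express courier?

The rodenticide bait has oral LD50 263.7 mg/kg, which is ≤ 500 mg/kg, so it is Group H-9 (Toxic).
Oral LD50 203.7 mg/kg meets the Group H-9 criterion (Toxic), so the fumigant tablets are Group H-9.
Flash point 8.6 °C meets the Group H-4 criterion (Flammable Liquid), so the printing-ink reducer is Group H-4.
Group H-9 net quantity: (three 358 g packs = 1.074 kg) + (two 344 g packs = 688 g) = 1.762 kg.
1.762 kg is within the express courier limit of 2.5 kg for Group H-9.
Group H-4 quantity: three 808 mL containers = 2.424 L.
2.424 L is within the express courier limit of 2.5 L for Group H-4.
The segregation rule (Group H-9 with Group H-8) does not apply to Group H-9 with Group H-4.
Every hazard group is within its express courier limit and no segregation rule is violated.

Yes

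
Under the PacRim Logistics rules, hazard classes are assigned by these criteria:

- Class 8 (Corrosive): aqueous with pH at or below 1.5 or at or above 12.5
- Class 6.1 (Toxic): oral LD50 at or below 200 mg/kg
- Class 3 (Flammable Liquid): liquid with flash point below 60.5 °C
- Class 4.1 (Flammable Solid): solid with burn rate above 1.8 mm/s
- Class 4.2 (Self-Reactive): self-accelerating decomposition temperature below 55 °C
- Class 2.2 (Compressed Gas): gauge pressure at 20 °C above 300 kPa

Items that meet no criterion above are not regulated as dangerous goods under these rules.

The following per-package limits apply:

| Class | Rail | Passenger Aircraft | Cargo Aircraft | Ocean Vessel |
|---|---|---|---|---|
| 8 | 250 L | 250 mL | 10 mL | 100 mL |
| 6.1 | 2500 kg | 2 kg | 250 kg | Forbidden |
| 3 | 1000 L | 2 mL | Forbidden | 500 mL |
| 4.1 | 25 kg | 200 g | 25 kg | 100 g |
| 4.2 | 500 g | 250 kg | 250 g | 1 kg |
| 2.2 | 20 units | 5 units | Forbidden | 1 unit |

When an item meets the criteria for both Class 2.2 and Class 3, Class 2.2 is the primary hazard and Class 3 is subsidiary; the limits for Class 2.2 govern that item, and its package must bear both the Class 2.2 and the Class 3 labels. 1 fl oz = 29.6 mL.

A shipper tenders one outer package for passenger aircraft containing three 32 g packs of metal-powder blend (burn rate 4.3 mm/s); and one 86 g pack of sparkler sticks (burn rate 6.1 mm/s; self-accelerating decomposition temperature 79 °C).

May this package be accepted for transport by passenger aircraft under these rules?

Yes

Burn rate 4.3 mm/s meets the Class 4.1 criterion (Flammable Solid), so the metal-powder blend is Class 4.1.
The sparkler sticks have burn rate 6.1 mm/s, which is > 1.8 mm/s, so they are Class 4.1 (Flammable Solid).
Class 4.1 net quantity: (three 32 g packs = 96 g) + 86 g = 182 g.
182 g ≤ 200 g (passenger aircraft limit, Class 4.1) — within limit.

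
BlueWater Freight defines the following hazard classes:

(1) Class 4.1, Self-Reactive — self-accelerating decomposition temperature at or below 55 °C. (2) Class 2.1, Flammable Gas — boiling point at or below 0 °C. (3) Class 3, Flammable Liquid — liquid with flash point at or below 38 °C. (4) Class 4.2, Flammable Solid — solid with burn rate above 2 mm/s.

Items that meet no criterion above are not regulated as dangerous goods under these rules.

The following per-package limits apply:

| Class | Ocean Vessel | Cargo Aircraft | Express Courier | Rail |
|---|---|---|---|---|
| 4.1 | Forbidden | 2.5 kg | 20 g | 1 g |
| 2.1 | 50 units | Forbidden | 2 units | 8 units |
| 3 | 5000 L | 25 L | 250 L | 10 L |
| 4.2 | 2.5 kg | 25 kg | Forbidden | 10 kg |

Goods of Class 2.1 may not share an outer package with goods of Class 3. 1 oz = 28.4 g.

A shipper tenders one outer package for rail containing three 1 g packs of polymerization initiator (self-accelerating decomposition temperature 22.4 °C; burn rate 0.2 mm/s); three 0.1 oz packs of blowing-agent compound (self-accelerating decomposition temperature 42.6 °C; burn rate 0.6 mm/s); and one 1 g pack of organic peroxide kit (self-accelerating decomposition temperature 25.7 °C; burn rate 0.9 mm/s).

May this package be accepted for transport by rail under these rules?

Self-accelerating decomposition temperature 22.4 °C meets the Class 4.1 criterion (Self-Reactive), so the polymerization initiator is Class 4.1.
Self-accelerating decomposition temperature 42.6 °C meets the Class 4.1 criterion (Self-Reactive), so the blowing-agent compound is Class 4.1.
Self-accelerating decomposition temperature 25.7 °C meets the Class 4.1 criterion (Self-Reactive), so the organic peroxide kit is Class 4.1.
Total Class 4.1: (three 1 g packs = 3 g) + (three 0.1 oz packs = 8.52 g) + 1 g = 12.52 g.
12.52 g > 1 g (rail limit, Class 4.1) — over the limit.

No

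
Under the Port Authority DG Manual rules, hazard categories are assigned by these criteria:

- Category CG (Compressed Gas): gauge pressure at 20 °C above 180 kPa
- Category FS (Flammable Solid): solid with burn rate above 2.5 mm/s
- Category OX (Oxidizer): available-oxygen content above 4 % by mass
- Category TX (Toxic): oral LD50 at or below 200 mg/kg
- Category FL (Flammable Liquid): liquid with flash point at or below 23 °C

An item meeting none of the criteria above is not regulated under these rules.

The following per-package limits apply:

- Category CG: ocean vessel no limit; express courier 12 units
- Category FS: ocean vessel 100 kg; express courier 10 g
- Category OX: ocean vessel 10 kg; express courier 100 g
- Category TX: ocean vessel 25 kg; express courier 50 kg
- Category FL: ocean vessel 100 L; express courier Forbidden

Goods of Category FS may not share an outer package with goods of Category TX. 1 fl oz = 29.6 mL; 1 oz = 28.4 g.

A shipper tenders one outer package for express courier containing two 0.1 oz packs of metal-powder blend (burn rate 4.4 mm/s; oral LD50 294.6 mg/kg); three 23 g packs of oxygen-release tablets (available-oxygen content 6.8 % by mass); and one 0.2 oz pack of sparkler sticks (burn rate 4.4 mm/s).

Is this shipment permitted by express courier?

No

Metal-powder blend: burn rate 4.4 mm/s > 2.5 mm/s → Category FS (Flammable Solid).
The oxygen-release tablets have available-oxygen content 6.8 % by mass, which is > 4 % by mass, so they are Category OX (Oxidizer).
The sparkler sticks have burn rate 4.4 mm/s, which is > 2.5 mm/s, so they are Category FS (Flammable Solid).
Total Category FS: (two 0.1 oz packs = 5.68 g) + (one 0.2 oz pack = 5.68 g) = 11.36 g.
That exceeds the Category FS express courier limit of 10 g.
Category OX quantity: three 23 g packs = 69 g.
69 g is within the express courier limit of 100 g for Category OX.
The segregation rule (Category FS with Category TX) does not apply to Category FS with Category OX.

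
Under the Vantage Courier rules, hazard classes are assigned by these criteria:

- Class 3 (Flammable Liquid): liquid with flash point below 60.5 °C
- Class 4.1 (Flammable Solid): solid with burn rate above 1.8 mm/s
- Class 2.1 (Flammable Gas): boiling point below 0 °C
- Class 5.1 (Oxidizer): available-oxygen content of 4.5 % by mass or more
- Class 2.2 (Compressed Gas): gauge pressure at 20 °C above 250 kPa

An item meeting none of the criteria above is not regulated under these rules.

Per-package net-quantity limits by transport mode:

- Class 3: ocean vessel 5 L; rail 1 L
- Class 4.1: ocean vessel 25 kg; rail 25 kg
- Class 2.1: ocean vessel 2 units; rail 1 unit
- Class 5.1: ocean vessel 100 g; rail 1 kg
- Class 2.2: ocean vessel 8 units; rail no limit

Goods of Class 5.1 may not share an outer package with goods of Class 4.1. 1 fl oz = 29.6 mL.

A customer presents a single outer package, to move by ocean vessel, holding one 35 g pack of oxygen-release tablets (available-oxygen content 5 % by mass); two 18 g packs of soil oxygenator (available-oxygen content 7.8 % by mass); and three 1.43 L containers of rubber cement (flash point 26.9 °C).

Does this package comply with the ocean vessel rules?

With available-oxygen content 5 % by mass (≥ 4.5 % by mass), the oxygen-release tablets fall in Class 5.1.
Soil oxygenator: available-oxygen content 7.8 % by mass ≥ 4.5 % by mass → Class 5.1 (Oxidizer).
Flash point 26.9 °C meets the Class 3 criterion (Flammable Liquid), so the rubber cement is Class 3.
Total Class 5.1: 35 g + (two 18 g packs = 36 g) = 71 g.
That is within the Class 5.1 ocean vessel limit of 100 g.
Class 3 quantity: three 1.43 L containers = 4.29 L.
4.29 L is within the ocean vessel limit of 5 L for Class 3.
The segregation rule (Class 5.1 with Class 4.1) does not apply to Class 5.1 with Class 3.
Every hazard class is within its ocean vessel limit and no segregation rule is violated.

Yes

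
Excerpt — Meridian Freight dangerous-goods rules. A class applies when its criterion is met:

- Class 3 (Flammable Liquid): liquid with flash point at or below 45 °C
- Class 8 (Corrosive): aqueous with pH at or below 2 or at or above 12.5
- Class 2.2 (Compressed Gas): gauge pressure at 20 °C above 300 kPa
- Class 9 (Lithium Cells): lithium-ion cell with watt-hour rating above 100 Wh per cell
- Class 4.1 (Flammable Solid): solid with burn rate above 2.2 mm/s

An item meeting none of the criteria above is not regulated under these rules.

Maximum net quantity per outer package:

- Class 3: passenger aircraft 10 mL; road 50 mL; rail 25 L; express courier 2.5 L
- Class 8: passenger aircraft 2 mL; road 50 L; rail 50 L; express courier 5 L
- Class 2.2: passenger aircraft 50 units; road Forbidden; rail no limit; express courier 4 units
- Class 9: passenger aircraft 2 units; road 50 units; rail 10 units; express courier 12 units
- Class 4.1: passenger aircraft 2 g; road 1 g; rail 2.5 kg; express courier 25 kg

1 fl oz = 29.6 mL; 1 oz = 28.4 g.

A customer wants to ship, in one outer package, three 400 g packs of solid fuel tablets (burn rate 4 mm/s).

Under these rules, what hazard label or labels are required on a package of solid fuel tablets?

Solid fuel tablets: burn rate 4 mm/s > 2.2 mm/s → Class 4.1 (Flammable Solid).
Only the Class 4.1 label is required.

Class 4.1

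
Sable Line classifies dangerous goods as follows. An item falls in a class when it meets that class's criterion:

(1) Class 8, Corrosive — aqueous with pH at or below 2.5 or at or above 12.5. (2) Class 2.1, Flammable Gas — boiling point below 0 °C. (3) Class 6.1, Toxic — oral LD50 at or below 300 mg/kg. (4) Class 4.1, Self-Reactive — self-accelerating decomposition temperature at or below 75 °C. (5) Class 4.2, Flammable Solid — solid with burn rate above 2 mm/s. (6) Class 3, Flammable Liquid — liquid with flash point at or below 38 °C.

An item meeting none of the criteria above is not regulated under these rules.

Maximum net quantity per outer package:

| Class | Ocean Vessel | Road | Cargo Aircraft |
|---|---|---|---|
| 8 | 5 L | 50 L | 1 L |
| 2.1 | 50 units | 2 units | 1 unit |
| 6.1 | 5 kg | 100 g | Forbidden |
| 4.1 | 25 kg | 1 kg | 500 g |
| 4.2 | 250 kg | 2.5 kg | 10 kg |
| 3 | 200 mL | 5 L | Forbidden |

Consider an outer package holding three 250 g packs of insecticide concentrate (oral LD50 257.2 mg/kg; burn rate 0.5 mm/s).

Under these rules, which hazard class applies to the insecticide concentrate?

Class 6.1

The insecticide concentrate has oral LD50 257.2 mg/kg, which is ≤ 300 mg/kg, so it is Class 6.1 (Toxic).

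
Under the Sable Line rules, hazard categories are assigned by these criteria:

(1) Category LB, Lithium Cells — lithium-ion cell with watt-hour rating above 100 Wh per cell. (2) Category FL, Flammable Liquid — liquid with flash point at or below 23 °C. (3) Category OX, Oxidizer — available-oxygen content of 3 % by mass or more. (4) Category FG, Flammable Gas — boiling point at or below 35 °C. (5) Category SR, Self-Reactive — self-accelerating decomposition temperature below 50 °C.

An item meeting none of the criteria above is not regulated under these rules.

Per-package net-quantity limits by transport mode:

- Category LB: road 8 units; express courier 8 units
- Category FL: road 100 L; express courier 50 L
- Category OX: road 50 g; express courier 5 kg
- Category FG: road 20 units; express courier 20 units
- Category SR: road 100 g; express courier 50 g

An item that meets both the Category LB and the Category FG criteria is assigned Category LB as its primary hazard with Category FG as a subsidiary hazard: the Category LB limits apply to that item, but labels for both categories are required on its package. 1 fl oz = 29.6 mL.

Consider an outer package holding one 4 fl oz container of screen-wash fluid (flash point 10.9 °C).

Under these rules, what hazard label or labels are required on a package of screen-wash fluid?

Category FL

Screen-wash fluid: flash point 10.9 °C ≤ 23 °C → Category FL (Flammable Liquid).
Only the Category FL label is required.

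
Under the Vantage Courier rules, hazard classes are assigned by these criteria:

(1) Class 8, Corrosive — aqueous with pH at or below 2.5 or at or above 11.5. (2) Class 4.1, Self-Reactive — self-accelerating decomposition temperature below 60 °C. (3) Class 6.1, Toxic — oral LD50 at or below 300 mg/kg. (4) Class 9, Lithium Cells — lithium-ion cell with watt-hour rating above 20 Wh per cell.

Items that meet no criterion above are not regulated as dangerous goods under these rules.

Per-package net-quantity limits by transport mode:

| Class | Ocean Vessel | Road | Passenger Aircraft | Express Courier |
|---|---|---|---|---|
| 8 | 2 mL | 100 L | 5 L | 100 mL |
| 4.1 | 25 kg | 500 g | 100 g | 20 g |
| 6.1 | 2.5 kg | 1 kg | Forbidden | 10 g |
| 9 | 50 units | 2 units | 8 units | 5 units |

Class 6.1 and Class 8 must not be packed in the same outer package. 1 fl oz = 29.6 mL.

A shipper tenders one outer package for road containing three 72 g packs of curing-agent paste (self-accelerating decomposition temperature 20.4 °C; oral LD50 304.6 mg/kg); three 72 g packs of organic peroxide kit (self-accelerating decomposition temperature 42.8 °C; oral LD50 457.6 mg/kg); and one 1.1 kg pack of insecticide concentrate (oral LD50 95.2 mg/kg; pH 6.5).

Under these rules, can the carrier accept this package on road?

The curing-agent paste has self-accelerating decomposition temperature 20.4 °C, which is < 60 °C, so it is Class 4.1 (Self-Reactive).
The organic peroxide kit has self-accelerating decomposition temperature 42.8 °C, which is < 60 °C, so it is Class 4.1 (Self-Reactive).
Insecticide concentrate: oral LD50 95.2 mg/kg ≤ 300 mg/kg → Class 6.1 (Toxic).
Class 4.1 net quantity: (three 72 g packs = 216 g) + (three 72 g packs = 216 g) = 432 g.
432 g ≤ 500 g (road limit, Class 4.1) — within limit.
Class 6.1 quantity: 1.1 kg.
1.1 kg > 1 kg (road limit, Class 6.1) — over the limit.
The segregation rule (Class 6.1 with Class 8) does not apply to Class 4.1 with Class 6.1.

No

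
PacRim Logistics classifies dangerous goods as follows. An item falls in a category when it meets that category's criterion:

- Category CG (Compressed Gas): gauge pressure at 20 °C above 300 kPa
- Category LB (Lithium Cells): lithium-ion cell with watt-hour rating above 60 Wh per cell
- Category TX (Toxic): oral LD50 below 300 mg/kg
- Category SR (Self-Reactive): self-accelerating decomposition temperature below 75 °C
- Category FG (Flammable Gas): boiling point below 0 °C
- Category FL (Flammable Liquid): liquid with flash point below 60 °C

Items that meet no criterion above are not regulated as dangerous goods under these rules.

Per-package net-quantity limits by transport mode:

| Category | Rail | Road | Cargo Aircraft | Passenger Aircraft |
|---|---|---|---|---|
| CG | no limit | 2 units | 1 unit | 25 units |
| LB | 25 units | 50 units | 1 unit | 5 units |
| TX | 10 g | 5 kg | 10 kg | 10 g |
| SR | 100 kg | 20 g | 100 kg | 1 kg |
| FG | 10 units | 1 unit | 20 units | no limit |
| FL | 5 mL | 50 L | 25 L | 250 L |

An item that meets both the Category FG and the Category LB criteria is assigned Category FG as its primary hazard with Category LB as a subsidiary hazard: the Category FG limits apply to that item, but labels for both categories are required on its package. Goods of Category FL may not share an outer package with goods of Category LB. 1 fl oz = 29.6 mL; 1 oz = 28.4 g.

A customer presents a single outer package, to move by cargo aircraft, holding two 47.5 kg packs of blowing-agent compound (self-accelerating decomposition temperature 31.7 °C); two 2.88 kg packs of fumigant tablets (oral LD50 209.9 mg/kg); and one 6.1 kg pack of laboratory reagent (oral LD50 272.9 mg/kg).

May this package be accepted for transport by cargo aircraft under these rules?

No

Blowing-agent compound: self-accelerating decomposition temperature 31.7 °C < 75 °C → Category SR (Self-Reactive).
With oral LD50 209.9 mg/kg (< 300 mg/kg), the fumigant tablets fall in Category TX.
Oral LD50 272.9 mg/kg meets the Category TX criterion (Toxic), so the laboratory reagent is Category TX.
Category SR quantity: two 47.5 kg packs = 95 kg.
95 kg is within the cargo aircraft limit of 100 kg for Category SR.
Total Category TX: (two 2.88 kg packs = 5.76 kg) + 6.1 kg = 11.86 kg.
11.86 kg > 10 kg (cargo aircraft limit, Category TX) — over the limit.
The segregation rule (Category FL with Category LB) does not apply to Category SR with Category TX.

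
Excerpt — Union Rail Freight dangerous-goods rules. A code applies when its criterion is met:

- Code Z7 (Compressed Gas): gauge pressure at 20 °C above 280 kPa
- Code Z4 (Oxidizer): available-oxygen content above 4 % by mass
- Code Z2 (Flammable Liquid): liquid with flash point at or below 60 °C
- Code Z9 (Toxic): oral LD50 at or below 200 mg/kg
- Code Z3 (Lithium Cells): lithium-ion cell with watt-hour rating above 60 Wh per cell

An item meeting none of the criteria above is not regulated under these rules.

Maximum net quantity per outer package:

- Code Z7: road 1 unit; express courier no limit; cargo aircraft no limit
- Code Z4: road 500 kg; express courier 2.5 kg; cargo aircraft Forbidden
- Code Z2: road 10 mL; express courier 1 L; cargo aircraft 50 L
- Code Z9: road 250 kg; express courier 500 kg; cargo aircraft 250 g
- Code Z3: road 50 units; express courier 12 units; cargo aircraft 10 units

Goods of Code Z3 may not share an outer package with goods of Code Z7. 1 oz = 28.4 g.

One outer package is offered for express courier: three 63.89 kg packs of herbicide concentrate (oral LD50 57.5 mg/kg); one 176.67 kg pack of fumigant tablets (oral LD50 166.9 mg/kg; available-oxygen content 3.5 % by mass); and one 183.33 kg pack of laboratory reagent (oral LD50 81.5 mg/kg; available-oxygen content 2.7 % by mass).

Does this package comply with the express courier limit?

No

Herbicide concentrate: oral LD50 57.5 mg/kg ≤ 200 mg/kg → Code Z9 (Toxic).
The fumigant tablets have oral LD50 166.9 mg/kg, which is ≤ 200 mg/kg, so they are Code Z9 (Toxic).
Laboratory reagent: oral LD50 81.5 mg/kg ≤ 200 mg/kg → Code Z9 (Toxic).
Total Code Z9: (three 63.89 kg packs = 191.67 kg) + 176.67 kg + 183.33 kg = 551.67 kg.
That exceeds the Code Z9 express courier limit of 500 kg.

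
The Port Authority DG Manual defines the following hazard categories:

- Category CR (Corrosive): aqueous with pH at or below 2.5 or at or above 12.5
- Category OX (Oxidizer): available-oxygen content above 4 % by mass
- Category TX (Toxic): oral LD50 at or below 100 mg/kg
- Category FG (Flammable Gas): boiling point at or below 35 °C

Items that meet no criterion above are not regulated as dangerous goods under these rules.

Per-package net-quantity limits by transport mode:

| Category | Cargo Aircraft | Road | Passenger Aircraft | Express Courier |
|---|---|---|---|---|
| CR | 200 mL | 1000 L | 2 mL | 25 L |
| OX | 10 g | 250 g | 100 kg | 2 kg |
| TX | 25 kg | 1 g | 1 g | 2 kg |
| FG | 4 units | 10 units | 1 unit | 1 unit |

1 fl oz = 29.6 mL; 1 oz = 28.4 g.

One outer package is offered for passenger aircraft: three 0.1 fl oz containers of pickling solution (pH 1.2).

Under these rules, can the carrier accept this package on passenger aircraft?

pH 1.2 meets the Category CR criterion (Corrosive), so the pickling solution is Category CR.
Category CR quantity: three 0.1 fl oz containers = 8.88 mL.
That exceeds the Category CR passenger aircraft limit of 2 mL.

No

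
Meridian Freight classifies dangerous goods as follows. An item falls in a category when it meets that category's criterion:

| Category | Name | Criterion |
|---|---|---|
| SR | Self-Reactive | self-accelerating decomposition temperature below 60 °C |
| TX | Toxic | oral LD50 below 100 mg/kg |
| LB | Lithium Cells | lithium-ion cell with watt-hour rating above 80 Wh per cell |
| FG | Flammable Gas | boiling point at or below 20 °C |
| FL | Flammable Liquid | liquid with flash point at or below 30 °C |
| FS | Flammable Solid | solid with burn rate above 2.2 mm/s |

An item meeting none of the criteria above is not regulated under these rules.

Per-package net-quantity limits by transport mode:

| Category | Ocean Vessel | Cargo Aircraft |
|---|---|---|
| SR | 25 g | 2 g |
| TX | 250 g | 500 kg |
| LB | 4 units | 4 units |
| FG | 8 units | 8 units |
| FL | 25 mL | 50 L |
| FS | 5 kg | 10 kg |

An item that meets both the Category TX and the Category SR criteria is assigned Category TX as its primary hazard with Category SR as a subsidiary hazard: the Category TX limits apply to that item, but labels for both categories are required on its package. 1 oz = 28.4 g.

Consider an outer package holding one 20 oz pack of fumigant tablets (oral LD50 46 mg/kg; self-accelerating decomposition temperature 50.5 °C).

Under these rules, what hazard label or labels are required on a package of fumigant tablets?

Category SR and TX

The fumigant tablets have oral LD50 46 mg/kg, which is < 100 mg/kg, so they are Category TX (Toxic).
Self-accelerating decomposition temperature 50.5 °C meets the Category SR criterion (Self-Reactive), so the fumigant tablets are Category SR.
By the precedence rule Category TX is primary and Category SR is subsidiary, and that rule requires both labels on the package.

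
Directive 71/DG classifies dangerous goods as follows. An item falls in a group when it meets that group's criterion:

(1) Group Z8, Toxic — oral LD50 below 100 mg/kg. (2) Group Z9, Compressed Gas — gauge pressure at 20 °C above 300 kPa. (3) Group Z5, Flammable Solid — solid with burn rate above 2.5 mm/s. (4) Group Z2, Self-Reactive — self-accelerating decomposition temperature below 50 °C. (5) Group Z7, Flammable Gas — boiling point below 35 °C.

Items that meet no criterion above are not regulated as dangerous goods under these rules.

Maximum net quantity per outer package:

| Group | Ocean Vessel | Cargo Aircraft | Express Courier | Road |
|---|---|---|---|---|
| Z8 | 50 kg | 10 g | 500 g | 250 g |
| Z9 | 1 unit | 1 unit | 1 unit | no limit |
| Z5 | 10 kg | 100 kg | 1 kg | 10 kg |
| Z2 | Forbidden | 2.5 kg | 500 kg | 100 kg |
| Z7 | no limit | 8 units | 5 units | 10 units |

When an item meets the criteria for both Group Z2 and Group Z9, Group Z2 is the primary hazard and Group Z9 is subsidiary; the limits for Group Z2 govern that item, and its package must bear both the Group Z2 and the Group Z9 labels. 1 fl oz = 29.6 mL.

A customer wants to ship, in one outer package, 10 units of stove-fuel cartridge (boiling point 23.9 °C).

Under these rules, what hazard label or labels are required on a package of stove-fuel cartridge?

Group Z7

Boiling point 23.9 °C meets the Group Z7 criterion (Flammable Gas), so the stove-fuel cartridge is Group Z7.
Only the Group Z7 label is required.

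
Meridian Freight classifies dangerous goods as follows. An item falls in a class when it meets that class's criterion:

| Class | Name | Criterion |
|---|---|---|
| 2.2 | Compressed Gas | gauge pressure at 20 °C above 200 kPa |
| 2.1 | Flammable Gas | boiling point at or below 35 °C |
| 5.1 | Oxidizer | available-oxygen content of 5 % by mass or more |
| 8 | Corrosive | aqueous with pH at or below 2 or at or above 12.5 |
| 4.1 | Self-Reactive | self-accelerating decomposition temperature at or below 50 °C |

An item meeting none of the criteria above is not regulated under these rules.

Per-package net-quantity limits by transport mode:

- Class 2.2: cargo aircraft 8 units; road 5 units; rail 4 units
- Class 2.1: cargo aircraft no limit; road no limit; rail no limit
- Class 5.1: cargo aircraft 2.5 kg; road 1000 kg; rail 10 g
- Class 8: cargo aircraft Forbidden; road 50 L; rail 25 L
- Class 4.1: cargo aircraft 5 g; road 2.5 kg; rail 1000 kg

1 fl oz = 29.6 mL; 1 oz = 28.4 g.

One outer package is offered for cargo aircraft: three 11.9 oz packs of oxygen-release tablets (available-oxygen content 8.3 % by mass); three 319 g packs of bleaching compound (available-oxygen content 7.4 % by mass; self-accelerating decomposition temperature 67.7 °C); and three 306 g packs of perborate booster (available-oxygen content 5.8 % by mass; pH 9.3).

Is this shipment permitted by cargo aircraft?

Oxygen-release tablets: available-oxygen content 8.3 % by mass ≥ 5 % by mass → Class 5.1 (Oxidizer).
The bleaching compound has available-oxygen content 7.4 % by mass, which is ≥ 5 % by mass, so it is Class 5.1 (Oxidizer).
Available-oxygen content 5.8 % by mass meets the Class 5.1 criterion (Oxidizer), so the perborate booster is Class 5.1.
Total Class 5.1: (three 11.9 oz packs = 1013.88 g) + (three 319 g packs = 957 g) + (three 306 g packs = 918 g) = 2888.88 g.
That exceeds the Class 5.1 cargo aircraft limit of 2.5 kg.

No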